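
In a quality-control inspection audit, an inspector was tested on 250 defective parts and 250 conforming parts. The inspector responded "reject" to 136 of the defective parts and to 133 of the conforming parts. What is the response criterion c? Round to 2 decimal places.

c = -0.10

H = 136/250 = 0.5440
FA = 133/250 = 0.5320
z(H) = 0.1105
z(FA) = 0.0803
c = −½·[z(H) + z(FA)] = −0.5 × (0.1105 + 0.0803) = -0.0954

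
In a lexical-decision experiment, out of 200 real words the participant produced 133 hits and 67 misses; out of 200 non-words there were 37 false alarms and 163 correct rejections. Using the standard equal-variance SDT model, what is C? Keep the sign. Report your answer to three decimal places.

H = 133/200 = 0.6650
FA = 37/200 = 0.1850
Φ⁻¹(H) = Φ⁻¹(0.6650) = 0.4261
Φ⁻¹(FA) = Φ⁻¹(0.1850) = -0.8965
c = −½·[z(H) + z(FA)] = −0.5 × (0.4261 + (-0.8965)) = 0.2352

C = 0.235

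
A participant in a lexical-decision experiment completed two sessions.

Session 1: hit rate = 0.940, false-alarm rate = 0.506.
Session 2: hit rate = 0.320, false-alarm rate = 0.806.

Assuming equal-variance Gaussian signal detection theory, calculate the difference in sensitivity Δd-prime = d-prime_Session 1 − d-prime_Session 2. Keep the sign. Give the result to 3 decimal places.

Δd-prime = 2.871

Session 1: z(0.940) = 1.5548, z(0.506) = 0.0150, d' = 1.5398
Session 2: z(0.320) = -0.4677, z(0.806) = 0.8633, d' = -1.3310
Δd' = d'_Session 1 − d'_Session 2 = 1.5398 − (-1.3310) = 2.8708
Session 1 has the higher sensitivity.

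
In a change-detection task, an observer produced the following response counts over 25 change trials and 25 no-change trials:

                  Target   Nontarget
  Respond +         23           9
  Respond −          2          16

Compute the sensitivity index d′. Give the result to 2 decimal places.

H = 23/25 = 0.9200
FA = 9/25 = 0.3600
z(H) = z(0.9200) = 1.4051
z(FA) = z(0.3600) = -0.3585
d' = z(H) − z(FA) = 1.4051 − (-0.3585) = 1.7636

d′ = 1.76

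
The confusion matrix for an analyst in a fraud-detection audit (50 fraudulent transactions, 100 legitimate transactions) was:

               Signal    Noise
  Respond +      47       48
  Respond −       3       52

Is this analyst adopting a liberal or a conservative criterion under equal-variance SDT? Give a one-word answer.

liberal

z(H) = 1.555, z(FA) = -0.050
c = −½·(z(H) + z(FA)) = -0.7525
c < 0 → liberal criterion (biased toward responding “yes”).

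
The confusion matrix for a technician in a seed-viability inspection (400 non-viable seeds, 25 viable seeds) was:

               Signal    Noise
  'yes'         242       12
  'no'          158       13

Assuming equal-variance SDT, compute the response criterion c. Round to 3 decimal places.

H = 242/400 = 0.6050
FA = 12/25 = 0.4800
z(0.6050) = 0.2663, z(0.4800) = -0.0502
c = −½·[z(H) + z(FA)] = −0.5 × (0.2663 + (-0.0502)) = -0.10805

c = -0.108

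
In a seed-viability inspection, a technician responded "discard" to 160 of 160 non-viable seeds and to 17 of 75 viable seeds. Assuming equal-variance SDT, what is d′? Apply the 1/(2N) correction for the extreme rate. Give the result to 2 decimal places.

d′ = 3.48

The hit rate is 160/160 = 1, so apply the 1/(2N) correction: H → 1 − 1/(2·160) = 0.99687.
z(H) = z(0.99687) = 2.734
z(FA) = z(0.22667) = -0.750
d' = 2.734 − (-0.750) = 3.484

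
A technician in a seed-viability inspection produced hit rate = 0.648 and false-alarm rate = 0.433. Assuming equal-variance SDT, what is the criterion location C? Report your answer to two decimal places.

z(H) = 0.3799
z(FA) = -0.1687
c = −½·[z(H) + z(FA)] = −0.5 × (0.3799 + (-0.1687)) = -0.1056
c < 0: the technician has a liberal response bias.

C = -0.11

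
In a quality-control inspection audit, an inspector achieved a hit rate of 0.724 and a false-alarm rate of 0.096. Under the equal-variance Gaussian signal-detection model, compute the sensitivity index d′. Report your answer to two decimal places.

Φ⁻¹(H) = Φ⁻¹(0.724) = 0.595
Φ⁻¹(FA) = Φ⁻¹(0.096) = -1.305
d' = z(H) − z(FA) = 0.595 − (-1.305) = 1.900

d′ = 1.90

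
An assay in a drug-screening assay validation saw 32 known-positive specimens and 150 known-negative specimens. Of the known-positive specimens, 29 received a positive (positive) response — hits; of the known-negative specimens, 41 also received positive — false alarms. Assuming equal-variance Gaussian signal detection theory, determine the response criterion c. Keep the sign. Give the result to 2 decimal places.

c = -0.36

H = 29/32 = 0.9062
FA = 41/150 = 0.2733
z(H) = z(0.9062) = 1.318
z(FA) = z(0.2733) = -0.603
c = −½·[z(H) + z(FA)] = −0.5 × (1.318 + (-0.603)) = -0.3575
c < 0: the assay has a liberal response bias.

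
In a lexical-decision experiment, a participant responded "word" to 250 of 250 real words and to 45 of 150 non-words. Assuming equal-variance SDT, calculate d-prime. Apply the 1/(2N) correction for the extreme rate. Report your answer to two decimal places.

The hit rate is 250/250 = 1, so apply the 1/(2N) correction: H → 1 − 1/(2·250) = 0.99800.
z(H) = z(0.99800) = 2.878
z(FA) = z(0.30000) = -0.524
d' = 2.878 − (-0.524) = 3.402

d-prime = 3.40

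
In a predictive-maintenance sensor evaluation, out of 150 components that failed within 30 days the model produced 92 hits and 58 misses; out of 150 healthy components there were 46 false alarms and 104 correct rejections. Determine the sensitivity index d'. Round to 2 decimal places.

d' = 0.79

H = 92/150 = 0.6133
FA = 46/150 = 0.3067
z(H) = 0.288
z(FA) = -0.505
d' = z(H) − z(FA) = 0.288 − (-0.505) = 0.793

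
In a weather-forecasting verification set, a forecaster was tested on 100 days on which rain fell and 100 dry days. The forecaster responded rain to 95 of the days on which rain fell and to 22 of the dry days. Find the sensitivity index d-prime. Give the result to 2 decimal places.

d-prime = 2.42

H = 95/100 = 0.9500
FA = 22/100 = 0.2200
z(H) = 1.6449
z(FA) = -0.7722
d' = z(H) − z(FA) = 1.6449 − (-0.7722) = 2.4171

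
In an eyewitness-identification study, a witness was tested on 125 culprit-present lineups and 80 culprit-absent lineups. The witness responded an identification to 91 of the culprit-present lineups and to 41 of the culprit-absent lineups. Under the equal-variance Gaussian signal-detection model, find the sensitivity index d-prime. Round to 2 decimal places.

d-prime = 0.58

H = 91/125 = 0.7280
FA = 41/80 = 0.5125
Φ⁻¹(0.7280) = 0.6068, Φ⁻¹(0.5125) = 0.0313
d' = z(H) − z(FA) = 0.6068 − 0.0313 = 0.5755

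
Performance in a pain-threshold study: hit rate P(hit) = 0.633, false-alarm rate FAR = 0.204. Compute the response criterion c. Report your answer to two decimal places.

Φ⁻¹(0.633) = 0.3398, Φ⁻¹(0.204) = -0.8274
c = −½·[z(H) + z(FA)] = −0.5 × (0.3398 + (-0.8274)) = 0.2438

c = 0.24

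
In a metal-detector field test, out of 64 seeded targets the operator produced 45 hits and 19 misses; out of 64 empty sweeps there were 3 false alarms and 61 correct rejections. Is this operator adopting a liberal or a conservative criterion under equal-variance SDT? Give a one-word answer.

conservative

z(H) = 0.533, z(FA) = -1.676
c = −½·(z(H) + z(FA)) = 0.5715
c > 0 → conservative criterion (biased toward responding “no”).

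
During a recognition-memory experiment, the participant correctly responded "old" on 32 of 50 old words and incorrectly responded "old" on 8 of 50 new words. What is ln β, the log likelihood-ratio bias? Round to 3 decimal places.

ln β = 0.430

H = 32/50 = 0.6400
FA = 8/50 = 0.1600
Φ⁻¹(H) = Φ⁻¹(0.6400) = 0.3585
Φ⁻¹(FA) = Φ⁻¹(0.1600) = -0.9945
ln β = −½·[z(H)² − z(FA)²] = −0.5 × (0.1285 − 0.9890) = 0.43025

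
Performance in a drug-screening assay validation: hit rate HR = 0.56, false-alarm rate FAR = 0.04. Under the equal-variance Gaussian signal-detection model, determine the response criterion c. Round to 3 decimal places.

c = 0.800

Φ⁻¹(H) = 0.1510
Φ⁻¹(FA) = -1.7507
c = −½·[z(H) + z(FA)] = −0.5 × (0.1510 + (-1.7507)) = 0.79985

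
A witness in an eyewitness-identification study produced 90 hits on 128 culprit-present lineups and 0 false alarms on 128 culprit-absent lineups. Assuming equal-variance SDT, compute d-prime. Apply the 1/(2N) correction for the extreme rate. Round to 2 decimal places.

The false-alarm rate is 0/128 = 0, so apply the 1/(2N) correction: FA → 1/(2·128) = 0.00391.
z(H) = z(0.70312) = 0.533
z(FA) = z(0.00391) = -2.660
d' = 0.533 − (-2.660) = 3.193

d-prime = 3.19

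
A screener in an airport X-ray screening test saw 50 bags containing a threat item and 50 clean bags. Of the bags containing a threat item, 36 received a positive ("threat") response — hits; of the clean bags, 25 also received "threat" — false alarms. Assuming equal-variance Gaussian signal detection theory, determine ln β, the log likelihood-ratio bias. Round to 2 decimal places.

ln β = -0.17

H = 36/50 = 0.7200
FA = 25/50 = 0.5000
Φ⁻¹(H) = 0.583
Φ⁻¹(FA) = 0.000
ln β = −½·[z(H)² − z(FA)²] = −0.5 × (0.340 − 0.000) = -0.170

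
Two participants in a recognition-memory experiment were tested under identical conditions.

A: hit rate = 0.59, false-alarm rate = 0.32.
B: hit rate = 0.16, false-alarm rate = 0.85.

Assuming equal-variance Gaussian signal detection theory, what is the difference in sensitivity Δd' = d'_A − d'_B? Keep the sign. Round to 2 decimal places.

Δd' = 2.73

A: z(0.59) = 0.228, z(0.32) = -0.468, d' = 0.696
B: z(0.16) = -0.994, z(0.85) = 1.036, d' = -2.030
Δd' = d'_A − d'_B = 0.696 − (-2.030) = 2.726
A has the higher sensitivity.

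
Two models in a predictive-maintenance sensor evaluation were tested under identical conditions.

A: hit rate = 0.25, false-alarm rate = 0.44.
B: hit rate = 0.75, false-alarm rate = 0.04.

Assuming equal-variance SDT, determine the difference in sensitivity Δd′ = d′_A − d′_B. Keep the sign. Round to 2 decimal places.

Δd′ = -2.95

A: z(0.25) = -0.674, z(0.44) = -0.151, d' = -0.523
B: z(0.75) = 0.674, z(0.04) = -1.751, d' = 2.425
Δd' = d'_A − d'_B = -0.523 − 2.425 = -2.948
B has the higher sensitivity.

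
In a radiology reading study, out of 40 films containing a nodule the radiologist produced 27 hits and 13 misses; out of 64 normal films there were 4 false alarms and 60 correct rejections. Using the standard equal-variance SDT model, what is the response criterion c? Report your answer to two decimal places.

c = 0.54

H = 27/40 = 0.6750
FA = 4/64 = 0.0625
Φ⁻¹(H) = Φ⁻¹(0.6750) = 0.454
Φ⁻¹(FA) = Φ⁻¹(0.0625) = -1.534
c = −½·[z(H) + z(FA)] = −0.5 × (0.454 + (-1.534)) = 0.540
c > 0: the radiologist has a conservative response bias.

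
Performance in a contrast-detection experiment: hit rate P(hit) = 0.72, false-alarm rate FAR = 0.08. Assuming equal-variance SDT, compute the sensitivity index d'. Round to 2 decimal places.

Φ⁻¹(H) = 0.5828
Φ⁻¹(FA) = -1.4051
d' = z(H) − z(FA) = 0.5828 − (-1.4051) = 1.9879

d' = 1.99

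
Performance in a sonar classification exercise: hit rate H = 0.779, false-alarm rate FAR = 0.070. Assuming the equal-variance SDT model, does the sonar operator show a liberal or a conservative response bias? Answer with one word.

z(H) = 0.769, z(FA) = -1.476
c = −½·(z(H) + z(FA)) = 0.3535
c > 0 → conservative criterion (biased toward responding “no”).

conservative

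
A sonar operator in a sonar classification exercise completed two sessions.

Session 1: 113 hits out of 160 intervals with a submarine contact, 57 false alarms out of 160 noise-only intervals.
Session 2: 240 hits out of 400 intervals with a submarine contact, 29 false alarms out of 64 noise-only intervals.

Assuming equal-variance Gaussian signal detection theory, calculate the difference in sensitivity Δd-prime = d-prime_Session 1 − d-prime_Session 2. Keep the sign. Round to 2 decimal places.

Δd-prime = 0.54

Session 1: z(0.7063) = 0.543, z(0.3563) = -0.368, d' = 0.911
Session 2: z(0.6000) = 0.253, z(0.4531) = -0.118, d' = 0.371
Δd' = d'_Session 1 − d'_Session 2 = 0.911 − 0.371 = 0.540
Session 1 has the higher sensitivity.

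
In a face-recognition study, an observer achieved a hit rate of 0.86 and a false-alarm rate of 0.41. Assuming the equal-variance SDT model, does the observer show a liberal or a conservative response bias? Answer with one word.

liberal

z(H) = 1.080, z(FA) = -0.228
c = −½·(z(H) + z(FA)) = -0.426
c < 0 → liberal criterion (biased toward responding “yes”).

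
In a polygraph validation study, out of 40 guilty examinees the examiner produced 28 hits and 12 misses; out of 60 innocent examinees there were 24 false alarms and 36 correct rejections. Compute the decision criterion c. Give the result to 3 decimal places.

c = -0.136

H = 28/40 = 0.7000
FA = 24/60 = 0.4000
z(H) = z(0.7000) = 0.5244
z(FA) = z(0.4000) = -0.2533
c = −½·[z(H) + z(FA)] = −0.5 × (0.5244 + (-0.2533)) = -0.13555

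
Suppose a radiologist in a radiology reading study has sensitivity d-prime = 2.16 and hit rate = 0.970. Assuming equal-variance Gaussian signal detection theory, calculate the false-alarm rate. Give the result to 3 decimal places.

false-alarm rate = 0.390

z(hit rate) = z(0.970) = 1.8808
z(FA) = z(H) − d' = 1.8808 − 2.16 = -0.2792
false-alarm rate = Φ(-0.2792) = 0.3900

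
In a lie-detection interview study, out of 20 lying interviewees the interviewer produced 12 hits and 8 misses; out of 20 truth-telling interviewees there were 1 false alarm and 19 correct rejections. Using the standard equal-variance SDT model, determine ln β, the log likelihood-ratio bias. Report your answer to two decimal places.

ln β = 1.32

H = 12/20 = 0.6000
FA = 1/20 = 0.0500
z(H) = z(0.6000) = 0.253
z(FA) = z(0.0500) = -1.645
ln β = −½·[z(H)² − z(FA)²] = −0.5 × (0.064 − 2.706) = 1.321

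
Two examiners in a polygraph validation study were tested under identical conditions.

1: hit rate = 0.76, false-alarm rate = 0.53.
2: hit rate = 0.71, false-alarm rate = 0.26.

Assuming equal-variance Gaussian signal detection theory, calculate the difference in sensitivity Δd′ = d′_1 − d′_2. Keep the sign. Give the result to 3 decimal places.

1: z(0.76) = 0.7063, z(0.53) = 0.0753, d' = 0.6310
2: z(0.71) = 0.5534, z(0.26) = -0.6433, d' = 1.1967
Δd' = d'_1 − d'_2 = 0.6310 − 1.1967 = -0.5657
2 has the higher sensitivity.

Δd′ = -0.566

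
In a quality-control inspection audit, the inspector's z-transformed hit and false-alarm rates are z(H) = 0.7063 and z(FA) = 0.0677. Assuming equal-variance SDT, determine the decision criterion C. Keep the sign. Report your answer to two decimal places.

C = -0.39

c = −½·[z(H) + z(FA)] = −½·(0.7063 + 0.0677) = -0.3870
c < 0: the inspector has a liberal response bias.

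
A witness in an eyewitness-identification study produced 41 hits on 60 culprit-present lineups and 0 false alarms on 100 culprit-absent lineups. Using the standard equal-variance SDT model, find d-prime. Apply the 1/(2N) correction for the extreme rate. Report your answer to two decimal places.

The false-alarm rate is 0/100 = 0, so apply the 1/(2N) correction: FA → 1/(2·100) = 0.00500.
z(H) = z(0.68333) = 0.477
z(FA) = z(0.00500) = -2.576
d' = 0.477 − (-2.576) = 3.053

d-prime = 3.05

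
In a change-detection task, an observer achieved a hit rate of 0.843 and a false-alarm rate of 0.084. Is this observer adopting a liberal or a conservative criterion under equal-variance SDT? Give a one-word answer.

conservative

z(H) = 1.007, z(FA) = -1.379
c = −½·(z(H) + z(FA)) = 0.186
c > 0 → conservative criterion (biased toward responding “no”).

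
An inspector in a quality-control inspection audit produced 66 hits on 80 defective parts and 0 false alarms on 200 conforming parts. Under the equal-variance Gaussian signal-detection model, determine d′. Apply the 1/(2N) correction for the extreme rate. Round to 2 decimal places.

The false-alarm rate is 0/200 = 0, so apply the 1/(2N) correction: FA → 1/(2·200) = 0.00250.
z(H) = z(0.82500) = 0.935
z(FA) = z(0.00250) = -2.807
d' = 0.935 − (-2.807) = 3.742

d′ = 3.74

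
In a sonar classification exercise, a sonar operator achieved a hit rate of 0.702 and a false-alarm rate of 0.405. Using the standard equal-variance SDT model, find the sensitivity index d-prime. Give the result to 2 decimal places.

d-prime = 0.77

z(H) = 0.5302
z(FA) = -0.2404
d' = z(H) − z(FA) = 0.5302 − (-0.2404) = 0.7706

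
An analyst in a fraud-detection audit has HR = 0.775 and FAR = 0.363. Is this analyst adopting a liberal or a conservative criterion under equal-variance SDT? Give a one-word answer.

z(H) = 0.755, z(FA) = -0.350
c = −½·(z(H) + z(FA)) = -0.2025
c < 0 → liberal criterion (biased toward responding “yes”).

liberal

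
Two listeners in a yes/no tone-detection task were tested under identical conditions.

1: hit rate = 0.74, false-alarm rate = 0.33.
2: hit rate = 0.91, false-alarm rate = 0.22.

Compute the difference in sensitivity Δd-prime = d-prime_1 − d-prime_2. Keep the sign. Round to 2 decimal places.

1: z(0.74) = 0.643, z(0.33) = -0.440, d' = 1.083
2: z(0.91) = 1.341, z(0.22) = -0.772, d' = 2.113
Δd' = d'_1 − d'_2 = 1.083 − 2.113 = -1.030
2 has the higher sensitivity.

Δd-prime = -1.03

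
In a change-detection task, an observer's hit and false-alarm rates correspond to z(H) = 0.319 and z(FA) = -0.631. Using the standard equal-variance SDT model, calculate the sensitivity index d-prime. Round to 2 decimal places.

d-prime = 0.95

d' = z(H) − z(FA) = 0.319 − (-0.631) = 0.950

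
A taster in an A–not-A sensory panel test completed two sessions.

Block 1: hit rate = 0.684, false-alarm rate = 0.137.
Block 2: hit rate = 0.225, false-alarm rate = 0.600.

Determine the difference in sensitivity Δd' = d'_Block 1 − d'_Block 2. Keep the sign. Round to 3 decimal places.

Block 1: z(0.684) = 0.4789, z(0.137) = -1.0939, d' = 1.5728
Block 2: z(0.225) = -0.7554, z(0.600) = 0.2533, d' = -1.0087
Δd' = d'_Block 1 − d'_Block 2 = 1.5728 − (-1.0087) = 2.5815
Block 1 has the higher sensitivity.

Δd' = 2.582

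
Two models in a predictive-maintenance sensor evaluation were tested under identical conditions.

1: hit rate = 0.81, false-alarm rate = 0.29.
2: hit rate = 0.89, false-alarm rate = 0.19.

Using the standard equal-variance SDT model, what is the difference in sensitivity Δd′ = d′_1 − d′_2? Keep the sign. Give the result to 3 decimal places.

1: z(0.81) = 0.8779, z(0.29) = -0.5534, d' = 1.4313
2: z(0.89) = 1.2265, z(0.19) = -0.8779, d' = 2.1044
Δd' = d'_1 − d'_2 = 1.4313 − 2.1044 = -0.6731
2 has the higher sensitivity.

Δd′ = -0.673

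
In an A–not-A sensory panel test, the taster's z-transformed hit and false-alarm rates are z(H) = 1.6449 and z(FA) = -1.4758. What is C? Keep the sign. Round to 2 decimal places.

C = -0.08

c = −½·[z(H) + z(FA)] = −½·(1.6449 + (-1.4758)) = -0.08455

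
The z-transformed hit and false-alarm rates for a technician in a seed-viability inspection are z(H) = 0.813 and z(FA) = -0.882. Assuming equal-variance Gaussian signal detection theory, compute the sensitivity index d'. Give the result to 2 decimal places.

d' = 1.70

d' = z(H) − z(FA) = 0.813 − (-0.882) = 1.695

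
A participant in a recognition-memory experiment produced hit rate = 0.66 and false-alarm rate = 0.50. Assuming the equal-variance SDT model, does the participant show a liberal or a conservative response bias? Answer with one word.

liberal

z(H) = 0.412, z(FA) = 0.000
c = −½·(z(H) + z(FA)) = -0.206
c < 0 → liberal criterion (biased toward responding “yes”).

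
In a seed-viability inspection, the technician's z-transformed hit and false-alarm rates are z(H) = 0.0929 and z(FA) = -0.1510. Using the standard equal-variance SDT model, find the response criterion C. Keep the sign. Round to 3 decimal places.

c = −½·[z(H) + z(FA)] = −½·(0.0929 + (-0.1510)) = 0.02905
c > 0: the technician has a conservative response bias.

C = 0.029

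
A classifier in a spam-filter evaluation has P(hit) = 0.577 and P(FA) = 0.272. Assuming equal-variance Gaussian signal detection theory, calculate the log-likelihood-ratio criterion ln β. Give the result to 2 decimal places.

ln β = 0.17

Φ⁻¹(H) = 0.194
Φ⁻¹(FA) = -0.607
ln β = −½·[z(H)² − z(FA)²] = −0.5 × (0.038 − 0.368) = 0.165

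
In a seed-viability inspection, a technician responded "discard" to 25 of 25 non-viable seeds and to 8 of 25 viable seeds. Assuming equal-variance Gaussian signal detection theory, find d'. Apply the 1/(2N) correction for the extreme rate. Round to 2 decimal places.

The hit rate is 25/25 = 1, so apply the 1/(2N) correction: H → 1 − 1/(2·25) = 0.98000.
z(H) = z(0.98000) = 2.054
z(FA) = z(0.32000) = -0.468
d' = 2.054 − (-0.468) = 2.522

d' = 2.52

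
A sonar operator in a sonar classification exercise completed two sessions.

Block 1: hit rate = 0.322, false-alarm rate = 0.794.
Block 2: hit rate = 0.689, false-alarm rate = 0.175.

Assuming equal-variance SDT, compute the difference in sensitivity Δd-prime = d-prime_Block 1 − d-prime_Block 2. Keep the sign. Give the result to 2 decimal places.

Δd-prime = -2.71

Block 1: z(0.322) = -0.462, z(0.794) = 0.820, d' = -1.282
Block 2: z(0.689) = 0.493, z(0.175) = -0.935, d' = 1.428
Δd' = d'_Block 1 − d'_Block 2 = -1.282 − 1.428 = -2.710
Block 2 has the higher sensitivity.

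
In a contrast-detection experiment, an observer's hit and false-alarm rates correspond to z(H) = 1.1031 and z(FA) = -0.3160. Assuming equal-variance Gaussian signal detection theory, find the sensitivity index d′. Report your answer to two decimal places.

d' = z(H) − z(FA) = 1.1031 − (-0.3160) = 1.4191

d′ = 1.42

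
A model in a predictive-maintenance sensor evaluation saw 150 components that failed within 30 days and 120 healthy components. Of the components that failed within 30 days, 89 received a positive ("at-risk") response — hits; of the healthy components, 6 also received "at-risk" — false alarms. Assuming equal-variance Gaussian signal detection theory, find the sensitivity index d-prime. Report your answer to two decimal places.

H = 89/150 = 0.5933
FA = 6/120 = 0.0500
z(H) = 0.236
z(FA) = -1.645
d' = z(H) − z(FA) = 0.236 − (-1.645) = 1.881

d-prime = 1.88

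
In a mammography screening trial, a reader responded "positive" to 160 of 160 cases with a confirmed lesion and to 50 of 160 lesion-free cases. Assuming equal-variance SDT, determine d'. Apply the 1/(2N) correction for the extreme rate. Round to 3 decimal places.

The hit rate is 160/160 = 1, so apply the 1/(2N) correction: H → 1 − 1/(2·160) = 0.99687.
z(H) = z(0.99687) = 2.7338
z(FA) = z(0.31250) = -0.4888
d' = 2.7338 − (-0.4888) = 3.2226

d' = 3.223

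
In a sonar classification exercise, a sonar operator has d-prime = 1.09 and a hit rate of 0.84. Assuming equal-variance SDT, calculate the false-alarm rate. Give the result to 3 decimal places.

z(hit rate) = z(0.84) = 0.9945
z(FA) = z(H) − d' = 0.9945 − 1.09 = -0.0955
false-alarm rate = Φ(-0.0955) = 0.4620

false-alarm rate = 0.462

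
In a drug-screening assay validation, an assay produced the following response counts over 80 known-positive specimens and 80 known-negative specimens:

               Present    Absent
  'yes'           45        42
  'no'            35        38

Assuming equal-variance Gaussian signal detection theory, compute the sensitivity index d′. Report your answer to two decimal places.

H = 45/80 = 0.5625
FA = 42/80 = 0.5250
z(H) = z(0.5625) = 0.1573
z(FA) = z(0.5250) = 0.0627
d' = z(H) − z(FA) = 0.1573 − 0.0627 = 0.0946

d′ = 0.09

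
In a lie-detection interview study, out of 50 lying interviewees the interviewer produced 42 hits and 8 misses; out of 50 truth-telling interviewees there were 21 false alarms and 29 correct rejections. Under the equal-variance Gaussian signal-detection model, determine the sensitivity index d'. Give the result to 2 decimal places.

d' = 1.20

H = 42/50 = 0.8400
FA = 21/50 = 0.4200
z(H) = 0.9945
z(FA) = -0.2019
d' = z(H) − z(FA) = 0.9945 − (-0.2019) = 1.1964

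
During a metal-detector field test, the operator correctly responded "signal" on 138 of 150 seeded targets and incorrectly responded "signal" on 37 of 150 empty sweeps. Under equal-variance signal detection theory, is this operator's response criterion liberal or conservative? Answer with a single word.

liberal

z(H) = 1.405, z(FA) = -0.685
c = −½·(z(H) + z(FA)) = -0.360
c < 0 → liberal criterion (biased toward responding “yes”).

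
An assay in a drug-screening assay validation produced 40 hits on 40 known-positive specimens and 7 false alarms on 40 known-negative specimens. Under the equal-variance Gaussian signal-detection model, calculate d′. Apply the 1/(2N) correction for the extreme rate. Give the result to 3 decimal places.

The hit rate is 40/40 = 1, so apply the 1/(2N) correction: H → 1 − 1/(2·40) = 0.98750.
z(H) = z(0.98750) = 2.2414
z(FA) = z(0.17500) = -0.9346
d' = 2.2414 − (-0.9346) = 3.1760

d′ = 3.176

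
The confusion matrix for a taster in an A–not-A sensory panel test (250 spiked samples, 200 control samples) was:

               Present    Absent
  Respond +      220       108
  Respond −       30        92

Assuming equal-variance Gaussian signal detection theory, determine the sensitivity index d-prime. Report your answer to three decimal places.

d-prime = 1.075

H = 220/250 = 0.8800
FA = 108/200 = 0.5400
z(0.8800) = 1.1750, z(0.5400) = 0.1004
d' = z(H) − z(FA) = 1.1750 − 0.1004 = 1.0746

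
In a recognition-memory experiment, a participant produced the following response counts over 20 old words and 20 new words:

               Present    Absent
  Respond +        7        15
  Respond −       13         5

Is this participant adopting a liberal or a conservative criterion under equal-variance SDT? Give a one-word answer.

z(H) = -0.385, z(FA) = 0.674
c = −½·(z(H) + z(FA)) = -0.1445
c < 0 → liberal criterion (biased toward responding “yes”).

liberal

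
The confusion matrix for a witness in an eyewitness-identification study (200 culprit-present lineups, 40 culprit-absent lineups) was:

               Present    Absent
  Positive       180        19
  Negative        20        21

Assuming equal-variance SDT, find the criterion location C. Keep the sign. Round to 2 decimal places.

H = 180/200 = 0.9000
FA = 19/40 = 0.4750
z(H) = z(0.9000) = 1.282
z(FA) = z(0.4750) = -0.063
c = −½·[z(H) + z(FA)] = −0.5 × (1.282 + (-0.063)) = -0.6095
c < 0: the witness has a liberal response bias.

C = -0.61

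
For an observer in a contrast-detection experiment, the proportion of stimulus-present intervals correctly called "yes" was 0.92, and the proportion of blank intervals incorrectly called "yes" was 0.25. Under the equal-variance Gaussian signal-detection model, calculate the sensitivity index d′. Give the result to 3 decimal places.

d′ = 2.080

Φ⁻¹(0.92) = 1.4051, Φ⁻¹(0.25) = -0.6745
d' = z(H) − z(FA) = 1.4051 − (-0.6745) = 2.0796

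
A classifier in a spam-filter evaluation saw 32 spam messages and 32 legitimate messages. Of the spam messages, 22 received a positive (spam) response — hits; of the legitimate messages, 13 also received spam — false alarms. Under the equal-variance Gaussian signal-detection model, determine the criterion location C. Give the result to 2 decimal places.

H = 22/32 = 0.6875
FA = 13/32 = 0.4062
z(H) = z(0.6875) = 0.4888
z(FA) = z(0.4062) = -0.2373
c = −½·[z(H) + z(FA)] = −0.5 × (0.4888 + (-0.2373)) = -0.12575
c < 0: the classifier has a liberal response bias.

C = -0.13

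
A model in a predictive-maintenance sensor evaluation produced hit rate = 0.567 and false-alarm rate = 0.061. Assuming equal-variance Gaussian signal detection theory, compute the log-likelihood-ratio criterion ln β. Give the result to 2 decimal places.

Φ⁻¹(H) = 0.169
Φ⁻¹(FA) = -1.546
ln β = −½·[z(H)² − z(FA)²] = −0.5 × (0.029 − 2.390) = 1.1805

ln β = 1.18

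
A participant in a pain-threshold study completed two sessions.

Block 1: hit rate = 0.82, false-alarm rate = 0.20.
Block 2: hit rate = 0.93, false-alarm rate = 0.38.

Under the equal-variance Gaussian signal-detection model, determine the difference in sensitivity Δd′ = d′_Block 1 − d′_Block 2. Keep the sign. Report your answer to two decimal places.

Δd′ = -0.02

Block 1: z(0.82) = 0.915, z(0.20) = -0.842, d' = 1.757
Block 2: z(0.93) = 1.476, z(0.38) = -0.305, d' = 1.781
Δd' = d'_Block 1 − d'_Block 2 = 1.757 − 1.781 = -0.024
Block 2 has the higher sensitivity.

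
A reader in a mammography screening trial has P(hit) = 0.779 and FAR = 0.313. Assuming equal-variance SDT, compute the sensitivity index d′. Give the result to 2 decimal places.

Φ⁻¹(H) = 0.769
Φ⁻¹(FA) = -0.487
d' = z(H) − z(FA) = 0.769 − (-0.487) = 1.256

d′ = 1.26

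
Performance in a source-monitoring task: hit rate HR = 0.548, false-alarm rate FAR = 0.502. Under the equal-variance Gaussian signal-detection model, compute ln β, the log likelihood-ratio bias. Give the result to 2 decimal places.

z(H) = 0.121
z(FA) = 0.005
ln β = −½·[z(H)² − z(FA)²] = −0.5 × (0.015 − 0.000) = -0.0075

ln β = -0.01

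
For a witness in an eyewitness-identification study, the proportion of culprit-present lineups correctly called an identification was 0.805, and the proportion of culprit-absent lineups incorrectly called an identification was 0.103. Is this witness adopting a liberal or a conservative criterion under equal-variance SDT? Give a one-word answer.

conservative

z(H) = 0.860, z(FA) = -1.265
c = −½·(z(H) + z(FA)) = 0.2025
c > 0 → conservative criterion (biased toward responding “no”).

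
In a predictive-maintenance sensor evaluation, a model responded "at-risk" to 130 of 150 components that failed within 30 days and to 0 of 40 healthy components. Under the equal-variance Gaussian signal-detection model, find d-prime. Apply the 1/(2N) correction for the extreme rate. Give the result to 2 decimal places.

The false-alarm rate is 0/40 = 0, so apply the 1/(2N) correction: FA → 1/(2·40) = 0.01250.
z(H) = z(0.86667) = 1.111
z(FA) = z(0.01250) = -2.241
d' = 1.111 − (-2.241) = 3.352

d-prime = 3.35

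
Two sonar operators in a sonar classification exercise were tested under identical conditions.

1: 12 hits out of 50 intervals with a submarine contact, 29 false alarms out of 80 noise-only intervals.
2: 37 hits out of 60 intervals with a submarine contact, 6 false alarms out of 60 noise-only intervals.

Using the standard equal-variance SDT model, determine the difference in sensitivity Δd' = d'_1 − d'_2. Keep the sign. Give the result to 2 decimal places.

1: z(0.2400) = -0.706, z(0.3625) = -0.352, d' = -0.354
2: z(0.6167) = 0.297, z(0.1000) = -1.282, d' = 1.579
Δd' = d'_1 − d'_2 = -0.354 − 1.579 = -1.933
2 has the higher sensitivity.

Δd' = -1.93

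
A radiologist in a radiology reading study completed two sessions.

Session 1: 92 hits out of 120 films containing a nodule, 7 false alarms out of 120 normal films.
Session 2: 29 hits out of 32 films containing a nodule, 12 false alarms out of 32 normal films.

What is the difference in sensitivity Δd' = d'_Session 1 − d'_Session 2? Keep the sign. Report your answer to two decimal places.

Session 1: z(0.7667) = 0.728, z(0.0583) = -1.569, d' = 2.297
Session 2: z(0.9062) = 1.318, z(0.3750) = -0.319, d' = 1.637
Δd' = d'_Session 1 − d'_Session 2 = 2.297 − 1.637 = 0.660
Session 1 has the higher sensitivity.

Δd' = 0.66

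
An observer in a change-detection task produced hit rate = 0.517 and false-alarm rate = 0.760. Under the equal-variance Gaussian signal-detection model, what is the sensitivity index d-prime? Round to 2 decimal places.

z(H) = z(0.517) = 0.0426
z(FA) = z(0.760) = 0.7063
d' = z(H) − z(FA) = 0.0426 − 0.7063 = -0.6637

d-prime = -0.66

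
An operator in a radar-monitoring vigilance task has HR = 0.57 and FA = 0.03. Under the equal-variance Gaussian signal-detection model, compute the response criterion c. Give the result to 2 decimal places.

c = 0.85

z(H) = z(0.57) = 0.176
z(FA) = z(0.03) = -1.881
c = −½·[z(H) + z(FA)] = −0.5 × (0.176 + (-1.881)) = 0.8525
c > 0: the operator has a conservative response bias.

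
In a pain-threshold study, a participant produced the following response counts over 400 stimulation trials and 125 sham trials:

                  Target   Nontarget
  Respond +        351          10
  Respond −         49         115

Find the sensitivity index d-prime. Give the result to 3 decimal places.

d-prime = 2.568

H = 351/400 = 0.8775
FA = 10/125 = 0.0800
Φ⁻¹(0.8775) = 1.1626, Φ⁻¹(0.0800) = -1.4051
d' = z(H) − z(FA) = 1.1626 − (-1.4051) = 2.5677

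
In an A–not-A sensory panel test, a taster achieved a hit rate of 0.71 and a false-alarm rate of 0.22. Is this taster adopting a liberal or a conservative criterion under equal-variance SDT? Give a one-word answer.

z(H) = 0.553, z(FA) = -0.772
c = −½·(z(H) + z(FA)) = 0.1095
c > 0 → conservative criterion (biased toward responding “no”).

conservative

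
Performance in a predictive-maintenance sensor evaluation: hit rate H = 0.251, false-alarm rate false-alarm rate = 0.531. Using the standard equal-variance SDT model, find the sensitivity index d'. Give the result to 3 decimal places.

d' = -0.749

z(H) = z(0.251) = -0.6713
z(FA) = z(0.531) = 0.0778
d' = z(H) − z(FA) = -0.6713 − 0.0778 = -0.7491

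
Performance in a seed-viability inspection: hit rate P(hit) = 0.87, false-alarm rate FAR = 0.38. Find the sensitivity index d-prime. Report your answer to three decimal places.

d-prime = 1.432

Φ⁻¹(H) = Φ⁻¹(0.87) = 1.1264
Φ⁻¹(FA) = Φ⁻¹(0.38) = -0.3055
d' = z(H) − z(FA) = 1.1264 − (-0.3055) = 1.4319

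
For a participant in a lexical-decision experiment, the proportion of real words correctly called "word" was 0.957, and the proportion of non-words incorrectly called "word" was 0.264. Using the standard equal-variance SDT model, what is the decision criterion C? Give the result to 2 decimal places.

C = -0.54

z(H) = z(0.957) = 1.717
z(FA) = z(0.264) = -0.631
c = −½·[z(H) + z(FA)] = −0.5 × (1.717 + (-0.631)) = -0.543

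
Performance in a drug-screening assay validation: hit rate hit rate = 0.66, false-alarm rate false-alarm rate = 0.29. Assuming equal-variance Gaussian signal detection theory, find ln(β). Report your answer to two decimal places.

z(H) = z(0.66) = 0.412
z(FA) = z(0.29) = -0.553
ln β = −½·[z(H)² − z(FA)²] = −0.5 × (0.170 − 0.306) = 0.068

ln β = 0.07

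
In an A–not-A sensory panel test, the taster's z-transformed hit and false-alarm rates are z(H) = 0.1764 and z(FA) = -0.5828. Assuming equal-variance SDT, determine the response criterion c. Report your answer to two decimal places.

c = 0.20

c = −½·[z(H) + z(FA)] = −½·(0.1764 + (-0.5828)) = 0.2032
c > 0: the taster has a conservative response bias.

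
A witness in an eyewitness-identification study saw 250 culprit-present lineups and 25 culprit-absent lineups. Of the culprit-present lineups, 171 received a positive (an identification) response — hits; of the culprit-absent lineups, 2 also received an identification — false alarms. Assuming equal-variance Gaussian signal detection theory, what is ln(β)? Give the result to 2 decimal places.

ln β = 0.87

H = 171/250 = 0.6840
FA = 2/25 = 0.0800
Φ⁻¹(0.6840) = 0.479, Φ⁻¹(0.0800) = -1.405
ln β = −½·[z(H)² − z(FA)²] = −0.5 × (0.229 − 1.974) = 0.8725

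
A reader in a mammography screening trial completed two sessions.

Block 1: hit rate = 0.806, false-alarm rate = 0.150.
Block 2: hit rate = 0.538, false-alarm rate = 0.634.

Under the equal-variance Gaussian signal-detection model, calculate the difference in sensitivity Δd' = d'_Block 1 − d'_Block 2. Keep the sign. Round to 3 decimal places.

Δd' = 2.147

Block 1: z(0.806) = 0.8633, z(0.150) = -1.0364, d' = 1.8997
Block 2: z(0.538) = 0.0954, z(0.634) = 0.3425, d' = -0.2471
Δd' = d'_Block 1 − d'_Block 2 = 1.8997 − (-0.2471) = 2.1468
Block 1 has the higher sensitivity.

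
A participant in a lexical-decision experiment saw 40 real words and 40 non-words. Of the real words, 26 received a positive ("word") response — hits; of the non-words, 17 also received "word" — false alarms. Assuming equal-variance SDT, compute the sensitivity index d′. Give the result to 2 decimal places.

H = 26/40 = 0.6500
FA = 17/40 = 0.4250
z(H) = 0.385
z(FA) = -0.189
d' = z(H) − z(FA) = 0.385 − (-0.189) = 0.574

d′ = 0.57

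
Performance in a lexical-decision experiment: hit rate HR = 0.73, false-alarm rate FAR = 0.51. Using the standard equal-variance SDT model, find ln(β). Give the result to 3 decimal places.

Φ⁻¹(H) = 0.6128
Φ⁻¹(FA) = 0.0251
ln β = −½·[z(H)² − z(FA)²] = −0.5 × (0.3755 − 0.0006) = -0.18745

ln β = -0.187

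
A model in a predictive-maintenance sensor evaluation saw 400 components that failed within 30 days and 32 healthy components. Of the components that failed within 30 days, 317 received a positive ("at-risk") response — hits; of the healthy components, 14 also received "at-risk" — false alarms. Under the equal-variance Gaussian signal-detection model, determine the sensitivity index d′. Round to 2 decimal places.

H = 317/400 = 0.7925
FA = 14/32 = 0.4375
z(0.7925) = 0.815, z(0.4375) = -0.157
d' = z(H) − z(FA) = 0.815 − (-0.157) = 0.972

d′ = 0.97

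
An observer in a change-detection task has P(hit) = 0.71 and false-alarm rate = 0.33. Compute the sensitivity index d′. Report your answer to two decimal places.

d′ = 0.99

z(H) = z(0.71) = 0.5534
z(FA) = z(0.33) = -0.4399
d' = z(H) − z(FA) = 0.5534 − (-0.4399) = 0.9933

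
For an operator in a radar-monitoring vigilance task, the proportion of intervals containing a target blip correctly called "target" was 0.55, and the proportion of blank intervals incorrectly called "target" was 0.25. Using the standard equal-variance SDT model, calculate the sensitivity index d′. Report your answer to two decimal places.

d′ = 0.80

z(H) = z(0.55) = 0.126
z(FA) = z(0.25) = -0.674
d' = z(H) − z(FA) = 0.126 − (-0.674) = 0.800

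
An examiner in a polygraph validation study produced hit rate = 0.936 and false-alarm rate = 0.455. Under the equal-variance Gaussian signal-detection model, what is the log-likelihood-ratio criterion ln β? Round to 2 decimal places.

z(H) = 1.522
z(FA) = -0.113
ln β = −½·[z(H)² − z(FA)²] = −0.5 × (2.316 − 0.013) = -1.1515

ln β = -1.15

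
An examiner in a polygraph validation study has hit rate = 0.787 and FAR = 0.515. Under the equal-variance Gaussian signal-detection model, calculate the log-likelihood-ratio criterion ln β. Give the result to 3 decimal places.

ln β = -0.316

z(H) = z(0.787) = 0.7961
z(FA) = z(0.515) = 0.0376
ln β = −½·[z(H)² − z(FA)²] = −0.5 × (0.6338 − 0.0014) = -0.3162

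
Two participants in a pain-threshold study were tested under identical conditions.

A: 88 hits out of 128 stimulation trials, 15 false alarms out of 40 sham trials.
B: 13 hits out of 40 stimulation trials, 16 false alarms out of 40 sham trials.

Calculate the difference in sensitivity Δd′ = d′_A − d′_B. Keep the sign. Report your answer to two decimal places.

A: z(0.6875) = 0.489, z(0.3750) = -0.319, d' = 0.808
B: z(0.3250) = -0.454, z(0.4000) = -0.253, d' = -0.201
Δd' = d'_A − d'_B = 0.808 − (-0.201) = 1.009
A has the higher sensitivity.

Δd′ = 1.01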